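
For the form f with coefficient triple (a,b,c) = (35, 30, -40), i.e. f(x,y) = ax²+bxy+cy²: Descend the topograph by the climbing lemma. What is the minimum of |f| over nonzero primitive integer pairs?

river: ρ → (-40,50,25)
river: ρ → (25,50,-40)
river: ρ → (-40,30,35)
river: ρ → (35,40,-35)
river: ρ → (-35,30,40)
river: ρ → (40,50,-25)
river: ρ → (-25,50,40)
river: ρ → (40,30,-35)
river: ρ → (-35,40,35)
river: ρ → (35,30,-40)
closes: descent 0, river 10
min |a| on river = 25

25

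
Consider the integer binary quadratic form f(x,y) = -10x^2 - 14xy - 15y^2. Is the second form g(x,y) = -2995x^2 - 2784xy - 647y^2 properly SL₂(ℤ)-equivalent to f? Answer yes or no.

D₁ = -404, D₂ = -404
f is negative-definite; reduce −f:
−f: translate: b→-6 (≡14 mod 20), so (10,14,15)→(10,-6,11)
−f: reduced (well bottom): (10,-6,11) with a≤c, −a<b≤a
flip sign back: reduced form of f is (-10,6,-11)
g is negative-definite; reduce −g:
−g: flip: (2995,2784,647)→(647,-2784,2995)
−g: translate: b→-196 (≡-2784 mod 1294), so (647,-2784,2995)→(647,-196,15)
−g: flip: (647,-196,15)→(15,196,647)
−g: translate: b→-14 (≡196 mod 30), so (15,196,647)→(15,-14,10)
−g: flip: (15,-14,10)→(10,14,15)
−g: translate: b→-6 (≡14 mod 20), so (10,14,15)→(10,-6,11)
−g: reduced (well bottom): (10,-6,11) with a≤c, −a<b≤a
flip sign back: reduced form of g is (-10,6,-11)
reduced forms (-10, 6, -11) vs (-10, 6, -11) ⇒ equivalent

yes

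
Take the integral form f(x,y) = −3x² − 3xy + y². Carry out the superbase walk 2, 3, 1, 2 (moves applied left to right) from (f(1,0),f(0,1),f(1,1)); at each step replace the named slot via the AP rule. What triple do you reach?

start (-3,1,-5) = (f(1,0),f(0,1),f(1,1))
replace slot 2: 2·((-3)+(-5)) − 1 = -17 → (-3,-17,-5)
replace slot 3: 2·((-3)+(-17)) − (-5) = -35 → (-3,-17,-35)
replace slot 1: 2·((-17)+(-35)) − (-3) = -101 → (-101,-17,-35)
replace slot 2: 2·((-101)+(-35)) − (-17) = -255 → (-101,-255,-35)

-101,-255,-35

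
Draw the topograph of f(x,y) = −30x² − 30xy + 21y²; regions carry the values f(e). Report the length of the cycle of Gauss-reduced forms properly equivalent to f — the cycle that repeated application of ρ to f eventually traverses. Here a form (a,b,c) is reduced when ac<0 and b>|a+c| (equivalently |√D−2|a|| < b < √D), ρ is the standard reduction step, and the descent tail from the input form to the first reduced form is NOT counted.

D = 3420, ⌊√D⌋ = 58
descent: ρ → (21,30,-30)  [lands on river]
river: ρ → (-30,30,21)
river: ρ → (21,54,-6)
river: ρ → (-6,54,21)
ρ-cycle length = 4 (tail of 1 descent step not counted)

4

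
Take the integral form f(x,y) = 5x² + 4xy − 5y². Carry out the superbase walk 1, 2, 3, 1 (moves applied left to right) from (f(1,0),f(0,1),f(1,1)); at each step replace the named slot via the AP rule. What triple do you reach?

start (5,-5,4) = (f(1,0),f(0,1),f(1,1))
replace slot 1: 2·((-5)+4) − 5 = -7 → (-7,-5,4)
replace slot 2: 2·((-7)+4) − (-5) = -1 → (-7,-1,4)
replace slot 3: 2·((-7)+(-1)) − 4 = -20 → (-7,-1,-20)
replace slot 1: 2·((-1)+(-20)) − (-7) = -35 → (-35,-1,-20)

-35,-1,-20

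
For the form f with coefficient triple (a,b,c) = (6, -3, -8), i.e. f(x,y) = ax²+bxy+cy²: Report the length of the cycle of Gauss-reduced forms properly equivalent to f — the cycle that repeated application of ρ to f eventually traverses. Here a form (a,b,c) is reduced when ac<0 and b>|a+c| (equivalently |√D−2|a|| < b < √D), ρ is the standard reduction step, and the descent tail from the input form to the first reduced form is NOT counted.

D = 201, ⌊√D⌋ = 14
descent: ρ → (-8,3,6)  [lands on river]
river: ρ → (6,9,-5)
river: ρ → (-5,11,4)
river: ρ → (4,13,-2)
river: ρ → (-2,11,10)
river: ρ → (10,9,-3)
river: ρ → (-3,9,10)
river: ρ → (10,11,-2)
river: ρ → (-2,13,4)
river: ρ → (4,11,-5)
river: ρ → (-5,9,6)
river: ρ → (6,3,-8)
river: ρ → (-8,13,1)
river: ρ → (1,13,-8)
ρ-cycle length = 14 (tail of 1 descent step not counted)

14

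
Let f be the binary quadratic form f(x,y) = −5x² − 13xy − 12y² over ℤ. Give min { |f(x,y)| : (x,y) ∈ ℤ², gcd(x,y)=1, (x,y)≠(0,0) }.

translate: b→3 (≡13 mod 10), so (5,13,12)→(5,3,4)
flip: (5,3,4)→(4,-3,5)
reduced (well bottom): (4,-3,5) with a≤c, −a<b≤a
well minimum |f| = |-4| = 4 (negative-definite)

4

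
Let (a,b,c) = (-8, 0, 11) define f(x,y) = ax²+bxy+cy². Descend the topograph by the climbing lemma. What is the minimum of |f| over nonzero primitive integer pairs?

descent: ρ → (11,0,-8)
descent: ρ → (-8,16,3)  [lands on river]
river: ρ → (3,14,-13)
river: ρ → (-13,12,4)
river: ρ → (4,12,-13)
river: ρ → (-13,14,3)
river: ρ → (3,16,-8)
closes: descent 2, river 6
min |a| on river = 3

3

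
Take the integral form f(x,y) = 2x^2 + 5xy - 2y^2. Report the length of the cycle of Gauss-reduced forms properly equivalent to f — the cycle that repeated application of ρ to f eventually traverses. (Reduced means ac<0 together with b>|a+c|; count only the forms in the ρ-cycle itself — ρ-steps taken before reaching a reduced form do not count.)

D = 41, ⌊√D⌋ = 6
river: ρ → (-2,3,4)
river: ρ → (4,5,-1)
river: ρ → (-1,5,4)
river: ρ → (4,3,-2)
river: ρ → (-2,5,2)
river: ρ → (2,3,-4)
river: ρ → (-4,5,1)
river: ρ → (1,5,-4)
river: ρ → (-4,3,2)
river: ρ → (2,5,-2)
ρ-cycle length = 10 (tail of 0 descent steps not counted)

10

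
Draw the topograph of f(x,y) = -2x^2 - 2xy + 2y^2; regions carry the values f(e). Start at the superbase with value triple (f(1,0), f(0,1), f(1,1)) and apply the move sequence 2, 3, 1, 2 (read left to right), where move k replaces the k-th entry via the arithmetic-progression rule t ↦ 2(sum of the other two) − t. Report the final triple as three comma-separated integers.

start (-2,2,-2) = (f(1,0),f(0,1),f(1,1))
replace slot 2: 2·((-2)+(-2)) − 2 = -10 → (-2,-10,-2)
replace slot 3: 2·((-2)+(-10)) − (-2) = -22 → (-2,-10,-22)
replace slot 1: 2·((-10)+(-22)) − (-2) = -62 → (-62,-10,-22)
replace slot 2: 2·((-62)+(-22)) − (-10) = -158 → (-62,-158,-22)

-62,-158,-22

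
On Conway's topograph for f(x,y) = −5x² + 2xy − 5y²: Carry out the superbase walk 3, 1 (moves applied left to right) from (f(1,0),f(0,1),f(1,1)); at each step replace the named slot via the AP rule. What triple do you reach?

start (-5,-5,-8) = (f(1,0),f(0,1),f(1,1))
replace slot 3: 2·((-5)+(-5)) − (-8) = -12 → (-5,-5,-12)
replace slot 1: 2·((-5)+(-12)) − (-5) = -29 → (-29,-5,-12)

-29,-5,-12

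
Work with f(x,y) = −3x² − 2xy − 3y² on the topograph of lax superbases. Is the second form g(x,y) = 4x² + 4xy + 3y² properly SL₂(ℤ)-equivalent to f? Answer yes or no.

D₁ = -32, D₂ = -32
f is negative-definite; reduce −f:
−f: reduced (well bottom): (3,2,3) with a≤c, −a<b≤a
flip sign back: reduced form of f is (-3,-2,-3)
g: flip: (4,4,3)→(3,-4,4)
g: translate: b→2 (≡-4 mod 6), so (3,-4,4)→(3,2,3)
g: reduced (well bottom): (3,2,3) with a≤c, −a<b≤a
reduced forms (-3, -2, -3) vs (3, 2, 3) ⇒ inequivalent

no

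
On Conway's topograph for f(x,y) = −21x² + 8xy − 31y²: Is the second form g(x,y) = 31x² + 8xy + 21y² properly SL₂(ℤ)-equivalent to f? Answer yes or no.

D₁ = -2540, D₂ = -2540
f is negative-definite; reduce −f:
−f: reduced (well bottom): (21,-8,31) with a≤c, −a<b≤a
flip sign back: reduced form of f is (-21,8,-31)
g: flip: (31,8,21)→(21,-8,31)
g: reduced (well bottom): (21,-8,31) with a≤c, −a<b≤a
reduced forms (-21, 8, -31) vs (21, -8, 31) ⇒ inequivalent

no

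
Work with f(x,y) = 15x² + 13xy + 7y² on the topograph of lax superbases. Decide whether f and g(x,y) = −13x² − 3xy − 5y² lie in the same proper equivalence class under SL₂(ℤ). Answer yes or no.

D₁ = -251, D₂ = -251
f: flip: (15,13,7)→(7,-13,15)
f: translate: b→1 (≡-13 mod 14), so (7,-13,15)→(7,1,9)
f: reduced (well bottom): (7,1,9) with a≤c, −a<b≤a
g is negative-definite; reduce −g:
−g: flip: (13,3,5)→(5,-3,13)
−g: reduced (well bottom): (5,-3,13) with a≤c, −a<b≤a
flip sign back: reduced form of g is (-5,3,-13)
reduced forms (7, 1, 9) vs (-5, 3, -13) ⇒ inequivalent

no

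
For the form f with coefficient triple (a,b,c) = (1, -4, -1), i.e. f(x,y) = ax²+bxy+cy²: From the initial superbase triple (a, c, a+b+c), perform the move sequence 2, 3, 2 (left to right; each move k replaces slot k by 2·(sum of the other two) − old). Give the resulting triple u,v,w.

start (1,-1,-4) = (f(1,0),f(0,1),f(1,1))
replace slot 2: 2·(1+(-4)) − (-1) = -5 → (1,-5,-4)
replace slot 3: 2·(1+(-5)) − (-4) = -4 → (1,-5,-4)
replace slot 2: 2·(1+(-4)) − (-5) = -1 → (1,-1,-4)

1,-1,-4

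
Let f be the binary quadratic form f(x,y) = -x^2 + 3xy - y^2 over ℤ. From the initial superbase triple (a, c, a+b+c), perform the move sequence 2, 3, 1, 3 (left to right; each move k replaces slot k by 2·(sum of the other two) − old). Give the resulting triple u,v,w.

start (-1,-1,1) = (f(1,0),f(0,1),f(1,1))
replace slot 2: 2·((-1)+1) − (-1) = 1 → (-1,1,1)
replace slot 3: 2·((-1)+1) − 1 = -1 → (-1,1,-1)
replace slot 1: 2·(1+(-1)) − (-1) = 1 → (1,1,-1)
replace slot 3: 2·(1+1) − (-1) = 5 → (1,1,5)

1,1,5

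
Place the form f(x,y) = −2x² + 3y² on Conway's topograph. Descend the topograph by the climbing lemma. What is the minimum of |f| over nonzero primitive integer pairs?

descent: ρ → (3,0,-2)
descent: ρ → (-2,4,1)  [lands on river]
river: ρ → (1,4,-2)
closes: descent 2, river 2
min |a| on river = 1

1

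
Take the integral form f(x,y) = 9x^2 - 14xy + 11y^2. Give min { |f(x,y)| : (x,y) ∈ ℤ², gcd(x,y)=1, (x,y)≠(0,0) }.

translate: b→4 (≡-14 mod 18), so (9,-14,11)→(9,4,6)
flip: (9,4,6)→(6,-4,9)
reduced (well bottom): (6,-4,9) with a≤c, −a<b≤a
well minimum = a = 6

6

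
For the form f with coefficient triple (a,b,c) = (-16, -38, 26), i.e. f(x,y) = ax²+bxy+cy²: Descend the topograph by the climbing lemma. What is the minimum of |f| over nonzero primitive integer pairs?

descent: ρ → (26,38,-16)  [lands on river]
river: ρ → (-16,26,38)
river: ρ → (38,50,-4)
river: ρ → (-4,54,12)
river: ρ → (12,42,-28)
river: ρ → (-28,14,26)
closes: descent 1, river 6
min |a| on river = 4

4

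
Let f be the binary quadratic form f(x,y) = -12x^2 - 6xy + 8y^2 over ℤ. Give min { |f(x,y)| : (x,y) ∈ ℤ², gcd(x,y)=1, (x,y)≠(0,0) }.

descent: ρ → (8,6,-12)  [lands on river]
river: ρ → (-12,18,2)
river: ρ → (2,18,-12)
river: ρ → (-12,6,8)
river: ρ → (8,10,-10)
river: ρ → (-10,10,8)
closes: descent 1, river 6
min |a| on river = 2

2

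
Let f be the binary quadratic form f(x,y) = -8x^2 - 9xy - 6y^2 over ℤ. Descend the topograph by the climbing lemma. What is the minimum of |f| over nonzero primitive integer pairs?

translate: b→-7 (≡9 mod 16), so (8,9,6)→(8,-7,5)
flip: (8,-7,5)→(5,7,8)
translate: b→-3 (≡7 mod 10), so (5,7,8)→(5,-3,6)
reduced (well bottom): (5,-3,6) with a≤c, −a<b≤a
well minimum |f| = |-5| = 5 (negative-definite)

5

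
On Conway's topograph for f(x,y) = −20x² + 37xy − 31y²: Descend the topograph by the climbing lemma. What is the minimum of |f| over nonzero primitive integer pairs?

translate: b→3 (≡-37 mod 40), so (20,-37,31)→(20,3,14)
flip: (20,3,14)→(14,-3,20)
reduced (well bottom): (14,-3,20) with a≤c, −a<b≤a
well minimum |f| = |-14| = 14 (negative-definite)

14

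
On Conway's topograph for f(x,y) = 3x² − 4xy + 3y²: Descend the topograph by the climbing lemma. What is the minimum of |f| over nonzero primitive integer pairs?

translate: b→2 (≡-4 mod 6), so (3,-4,3)→(3,2,2)
flip: (3,2,2)→(2,-2,3)
translate: b→2 (≡-2 mod 4), so (2,-2,3)→(2,2,3)
reduced (well bottom): (2,2,3) with a≤c, −a<b≤a
well minimum = a = 2

2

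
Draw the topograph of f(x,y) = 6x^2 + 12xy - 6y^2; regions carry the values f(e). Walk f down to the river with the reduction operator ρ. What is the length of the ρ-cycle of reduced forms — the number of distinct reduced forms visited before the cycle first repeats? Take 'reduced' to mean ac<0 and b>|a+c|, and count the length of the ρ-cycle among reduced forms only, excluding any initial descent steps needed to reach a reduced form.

D = 288, ⌊√D⌋ = 16
river: ρ → (-6,12,6)
river: ρ → (6,12,-6)
ρ-cycle length = 2 (tail of 0 descent steps not counted)

2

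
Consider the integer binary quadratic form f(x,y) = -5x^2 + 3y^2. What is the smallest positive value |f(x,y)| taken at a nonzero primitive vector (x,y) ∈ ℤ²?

descent: ρ → (3,6,-2)  [lands on river]
river: ρ → (-2,6,3)
closes: descent 1, river 2
min |a| on river = 2

2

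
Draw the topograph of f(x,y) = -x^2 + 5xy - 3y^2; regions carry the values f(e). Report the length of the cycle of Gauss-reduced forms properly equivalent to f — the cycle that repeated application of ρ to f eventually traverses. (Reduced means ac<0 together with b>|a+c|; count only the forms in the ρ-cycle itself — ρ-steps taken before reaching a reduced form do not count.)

D = 13, ⌊√D⌋ = 3
descent: ρ → (-3,1,1)
descent: ρ → (1,3,-1)  [lands on river]
river: ρ → (-1,3,1)
ρ-cycle length = 2 (tail of 2 descent steps not counted)

2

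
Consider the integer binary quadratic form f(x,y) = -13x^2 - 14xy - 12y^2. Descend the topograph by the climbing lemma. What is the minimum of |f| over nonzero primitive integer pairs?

translate: b→-12 (≡14 mod 26), so (13,14,12)→(13,-12,11)
flip: (13,-12,11)→(11,12,13)
translate: b→-10 (≡12 mod 22), so (11,12,13)→(11,-10,12)
reduced (well bottom): (11,-10,12) with a≤c, −a<b≤a
well minimum |f| = |-11| = 11 (negative-definite)

11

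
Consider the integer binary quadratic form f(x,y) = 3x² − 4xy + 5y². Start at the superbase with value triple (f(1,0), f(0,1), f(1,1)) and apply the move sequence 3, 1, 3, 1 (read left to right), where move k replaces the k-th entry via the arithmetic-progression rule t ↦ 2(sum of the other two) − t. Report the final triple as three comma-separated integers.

start (3,5,4) = (f(1,0),f(0,1),f(1,1))
replace slot 3: 2·(3+5) − 4 = 12 → (3,5,12)
replace slot 1: 2·(5+12) − 3 = 31 → (31,5,12)
replace slot 3: 2·(31+5) − 12 = 60 → (31,5,60)
replace slot 1: 2·(5+60) − 31 = 99 → (99,5,60)

99,5,60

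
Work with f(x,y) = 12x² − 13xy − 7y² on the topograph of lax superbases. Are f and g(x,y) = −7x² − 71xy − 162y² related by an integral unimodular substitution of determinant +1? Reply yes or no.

D₁ = 505, D₂ = 505
river cycle of f (length 8): (-7, 13, 12), (12, 11, -8), (-8, 21, 2), (2, 19, -18), (-18, 17, 3), (3, 19, -12), (-12, 5, 10), (10, 15, -7)
river cycle of g (length 8): (-7, 13, 12), (12, 11, -8), (-8, 21, 2), (2, 19, -18), (-18, 17, 3), (3, 19, -12), (-12, 5, 10), (10, 15, -7)
cycles coincide ⇒ equivalent

yes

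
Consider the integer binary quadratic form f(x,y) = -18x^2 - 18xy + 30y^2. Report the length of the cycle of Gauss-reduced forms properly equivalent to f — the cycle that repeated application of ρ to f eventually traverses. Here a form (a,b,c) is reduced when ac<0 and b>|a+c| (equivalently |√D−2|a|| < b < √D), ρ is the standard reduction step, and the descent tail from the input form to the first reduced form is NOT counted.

D = 2484, ⌊√D⌋ = 49
descent: ρ → (30,18,-18)  [lands on river]
river: ρ → (-18,18,30)
river: ρ → (30,42,-6)
river: ρ → (-6,42,30)
ρ-cycle length = 4 (tail of 1 descent step not counted)

4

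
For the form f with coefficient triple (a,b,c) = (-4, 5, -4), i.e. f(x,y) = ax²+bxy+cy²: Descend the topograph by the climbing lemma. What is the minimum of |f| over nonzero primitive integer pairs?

translate: b→3 (≡-5 mod 8), so (4,-5,4)→(4,3,3)
flip: (4,3,3)→(3,-3,4)
translate: b→3 (≡-3 mod 6), so (3,-3,4)→(3,3,4)
reduced (well bottom): (3,3,4) with a≤c, −a<b≤a
well minimum |f| = |-3| = 3 (negative-definite)

3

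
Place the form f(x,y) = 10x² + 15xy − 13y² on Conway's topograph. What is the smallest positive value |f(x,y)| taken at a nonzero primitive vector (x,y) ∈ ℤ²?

river: ρ → (-13,11,12)
river: ρ → (12,13,-12)
river: ρ → (-12,11,13)
river: ρ → (13,15,-10)
river: ρ → (-10,25,3)
river: ρ → (3,23,-18)
river: ρ → (-18,13,8)
river: ρ → (8,19,-12)
river: ρ → (-12,5,15)
river: ρ → (15,25,-2)
river: ρ → (-2,27,2)
river: ρ → (2,25,-15)
river: ρ → (-15,5,12)
river: ρ → (12,19,-8)
river: ρ → (-8,13,18)
river: ρ → (18,23,-3)
river: ρ → (-3,25,10)
river: ρ → (10,15,-13)
closes: descent 0, river 18
min |a| on river = 2

2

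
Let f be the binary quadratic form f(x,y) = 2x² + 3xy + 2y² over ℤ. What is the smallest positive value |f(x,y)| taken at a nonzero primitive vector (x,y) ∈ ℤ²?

translate: b→-1 (≡3 mod 4), so (2,3,2)→(2,-1,1)
flip: (2,-1,1)→(1,1,2)
reduced (well bottom): (1,1,2) with a≤c, −a<b≤a
well minimum = a = 1

1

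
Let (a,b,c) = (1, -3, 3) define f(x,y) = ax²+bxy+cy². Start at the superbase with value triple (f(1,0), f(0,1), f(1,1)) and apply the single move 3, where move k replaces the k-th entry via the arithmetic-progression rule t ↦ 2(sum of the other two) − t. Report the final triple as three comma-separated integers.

start (1,3,1) = (f(1,0),f(0,1),f(1,1))
replace slot 3: 2·(1+3) − 1 = 7 → (1,3,7)

1,3,7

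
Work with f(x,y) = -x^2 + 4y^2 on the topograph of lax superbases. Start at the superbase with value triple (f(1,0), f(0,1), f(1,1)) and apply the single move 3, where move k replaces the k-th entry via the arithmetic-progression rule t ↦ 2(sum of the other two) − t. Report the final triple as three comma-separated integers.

start (-1,4,3) = (f(1,0),f(0,1),f(1,1))
replace slot 3: 2·((-1)+4) − 3 = 3 → (-1,4,3)

-1,4,3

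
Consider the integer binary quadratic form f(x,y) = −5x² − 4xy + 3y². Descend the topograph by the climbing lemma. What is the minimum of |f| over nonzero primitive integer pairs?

descent: ρ → (3,4,-5)  [lands on river]
river: ρ → (-5,6,2)
river: ρ → (2,6,-5)
river: ρ → (-5,4,3)
river: ρ → (3,8,-1)
river: ρ → (-1,8,3)
closes: descent 1, river 6
min |a| on river = 1

1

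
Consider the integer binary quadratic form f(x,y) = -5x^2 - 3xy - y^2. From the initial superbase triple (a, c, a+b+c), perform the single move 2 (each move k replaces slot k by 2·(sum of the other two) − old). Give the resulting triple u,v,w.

start (-5,-1,-9) = (f(1,0),f(0,1),f(1,1))
replace slot 2: 2·((-5)+(-9)) − (-1) = -27 → (-5,-27,-9)

-5,-27,-9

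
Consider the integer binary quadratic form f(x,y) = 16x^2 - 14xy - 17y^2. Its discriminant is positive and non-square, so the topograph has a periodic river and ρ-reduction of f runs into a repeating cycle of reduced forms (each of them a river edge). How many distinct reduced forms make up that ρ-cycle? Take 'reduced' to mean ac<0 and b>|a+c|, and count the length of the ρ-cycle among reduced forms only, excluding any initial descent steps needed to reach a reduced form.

D = 1284, ⌊√D⌋ = 35
descent: ρ → (-17,14,16)  [lands on river]
river: ρ → (16,18,-15)
river: ρ → (-15,12,19)
river: ρ → (19,26,-8)
river: ρ → (-8,22,25)
river: ρ → (25,28,-5)
river: ρ → (-5,32,13)
river: ρ → (13,20,-17)
ρ-cycle length = 8 (tail of 1 descent step not counted)

8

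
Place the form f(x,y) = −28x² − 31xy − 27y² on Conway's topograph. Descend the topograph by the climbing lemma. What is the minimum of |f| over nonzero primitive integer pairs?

translate: b→-25 (≡31 mod 56), so (28,31,27)→(28,-25,24)
flip: (28,-25,24)→(24,25,28)
translate: b→-23 (≡25 mod 48), so (24,25,28)→(24,-23,27)
reduced (well bottom): (24,-23,27) with a≤c, −a<b≤a
well minimum |f| = |-24| = 24 (negative-definite)

24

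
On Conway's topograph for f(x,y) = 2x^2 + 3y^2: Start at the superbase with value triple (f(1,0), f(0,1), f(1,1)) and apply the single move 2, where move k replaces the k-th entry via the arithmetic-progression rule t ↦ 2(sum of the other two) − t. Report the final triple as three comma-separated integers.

start (2,3,5) = (f(1,0),f(0,1),f(1,1))
replace slot 2: 2·(2+5) − 3 = 11 → (2,11,5)

2,11,5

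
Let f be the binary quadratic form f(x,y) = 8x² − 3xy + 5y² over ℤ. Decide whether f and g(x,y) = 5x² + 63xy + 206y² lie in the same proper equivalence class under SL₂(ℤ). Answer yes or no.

D₁ = -151, D₂ = -151
f: flip: (8,-3,5)→(5,3,8)
f: reduced (well bottom): (5,3,8) with a≤c, −a<b≤a
g: translate: b→3 (≡63 mod 10), so (5,63,206)→(5,3,8)
g: reduced (well bottom): (5,3,8) with a≤c, −a<b≤a
reduced forms (5, 3, 8) vs (5, 3, 8) ⇒ equivalent

yes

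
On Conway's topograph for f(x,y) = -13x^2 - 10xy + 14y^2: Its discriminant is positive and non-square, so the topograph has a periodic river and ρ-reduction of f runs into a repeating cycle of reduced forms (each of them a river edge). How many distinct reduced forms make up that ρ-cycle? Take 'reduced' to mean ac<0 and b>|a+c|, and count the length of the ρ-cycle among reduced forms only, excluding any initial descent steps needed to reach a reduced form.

D = 828, ⌊√D⌋ = 28
descent: ρ → (14,10,-13)  [lands on river]
river: ρ → (-13,16,11)
river: ρ → (11,28,-1)
river: ρ → (-1,28,11)
river: ρ → (11,16,-13)
river: ρ → (-13,10,14)
river: ρ → (14,18,-9)
river: ρ → (-9,18,14)
ρ-cycle length = 8 (tail of 1 descent step not counted)

8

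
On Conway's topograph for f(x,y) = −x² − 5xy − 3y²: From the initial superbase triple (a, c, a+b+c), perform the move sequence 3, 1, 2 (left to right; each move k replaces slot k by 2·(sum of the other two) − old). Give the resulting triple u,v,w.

start (-1,-3,-9) = (f(1,0),f(0,1),f(1,1))
replace slot 3: 2·((-1)+(-3)) − (-9) = 1 → (-1,-3,1)
replace slot 1: 2·((-3)+1) − (-1) = -3 → (-3,-3,1)
replace slot 2: 2·((-3)+1) − (-3) = -1 → (-3,-1,1)

-3,-1,1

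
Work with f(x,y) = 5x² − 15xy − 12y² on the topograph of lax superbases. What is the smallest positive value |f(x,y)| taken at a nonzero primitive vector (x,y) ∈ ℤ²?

descent: ρ → (-12,15,5)  [lands on river]
river: ρ → (5,15,-12)
river: ρ → (-12,9,8)
river: ρ → (8,7,-13)
river: ρ → (-13,19,2)
river: ρ → (2,21,-3)
river: ρ → (-3,21,2)
river: ρ → (2,19,-13)
river: ρ → (-13,7,8)
river: ρ → (8,9,-12)
closes: descent 1, river 10
min |a| on river = 2

2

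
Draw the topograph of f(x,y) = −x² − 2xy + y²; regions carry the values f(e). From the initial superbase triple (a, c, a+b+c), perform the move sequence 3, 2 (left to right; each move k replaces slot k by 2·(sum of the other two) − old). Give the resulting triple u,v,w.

start (-1,1,-2) = (f(1,0),f(0,1),f(1,1))
replace slot 3: 2·((-1)+1) − (-2) = 2 → (-1,1,2)
replace slot 2: 2·((-1)+2) − 1 = 1 → (-1,1,2)

-1,1,2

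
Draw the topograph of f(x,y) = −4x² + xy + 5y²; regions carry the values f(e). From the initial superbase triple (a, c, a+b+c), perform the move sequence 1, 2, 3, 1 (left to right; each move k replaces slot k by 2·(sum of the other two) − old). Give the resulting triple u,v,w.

start (-4,5,2) = (f(1,0),f(0,1),f(1,1))
replace slot 1: 2·(5+2) − (-4) = 18 → (18,5,2)
replace slot 2: 2·(18+2) − 5 = 35 → (18,35,2)
replace slot 3: 2·(18+35) − 2 = 104 → (18,35,104)
replace slot 1: 2·(35+104) − 18 = 260 → (260,35,104)

260,35,104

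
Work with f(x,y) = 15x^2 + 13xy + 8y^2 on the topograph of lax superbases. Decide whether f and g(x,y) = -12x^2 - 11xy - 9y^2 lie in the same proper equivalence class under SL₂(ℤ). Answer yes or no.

D₁ = -311, D₂ = -311
f: flip: (15,13,8)→(8,-13,15)
f: translate: b→3 (≡-13 mod 16), so (8,-13,15)→(8,3,10)
f: reduced (well bottom): (8,3,10) with a≤c, −a<b≤a
g is negative-definite; reduce −g:
−g: flip: (12,11,9)→(9,-11,12)
−g: translate: b→7 (≡-11 mod 18), so (9,-11,12)→(9,7,10)
−g: reduced (well bottom): (9,7,10) with a≤c, −a<b≤a
flip sign back: reduced form of g is (-9,-7,-10)
reduced forms (8, 3, 10) vs (-9, -7, -10) ⇒ inequivalent

no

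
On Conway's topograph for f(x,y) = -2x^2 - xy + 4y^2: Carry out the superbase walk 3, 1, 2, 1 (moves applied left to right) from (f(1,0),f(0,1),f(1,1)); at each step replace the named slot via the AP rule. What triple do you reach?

start (-2,4,1) = (f(1,0),f(0,1),f(1,1))
replace slot 3: 2·((-2)+4) − 1 = 3 → (-2,4,3)
replace slot 1: 2·(4+3) − (-2) = 16 → (16,4,3)
replace slot 2: 2·(16+3) − 4 = 34 → (16,34,3)
replace slot 1: 2·(34+3) − 16 = 58 → (58,34,3)

58,34,3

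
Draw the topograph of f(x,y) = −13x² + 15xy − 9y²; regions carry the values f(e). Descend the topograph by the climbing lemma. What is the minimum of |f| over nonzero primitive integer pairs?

translate: b→11 (≡-15 mod 26), so (13,-15,9)→(13,11,7)
flip: (13,11,7)→(7,-11,13)
translate: b→3 (≡-11 mod 14), so (7,-11,13)→(7,3,9)
reduced (well bottom): (7,3,9) with a≤c, −a<b≤a
well minimum |f| = |-7| = 7 (negative-definite)

7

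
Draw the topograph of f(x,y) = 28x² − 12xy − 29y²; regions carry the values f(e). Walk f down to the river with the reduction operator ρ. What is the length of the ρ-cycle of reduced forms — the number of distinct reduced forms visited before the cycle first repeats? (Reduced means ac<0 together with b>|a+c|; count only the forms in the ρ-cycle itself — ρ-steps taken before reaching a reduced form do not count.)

D = 3392, ⌊√D⌋ = 58
descent: ρ → (-29,12,28)  [lands on river]
river: ρ → (28,44,-13)
river: ρ → (-13,34,43)
river: ρ → (43,52,-4)
river: ρ → (-4,52,43)
river: ρ → (43,34,-13)
river: ρ → (-13,44,28)
river: ρ → (28,12,-29)
river: ρ → (-29,46,11)
river: ρ → (11,42,-37)
river: ρ → (-37,32,16)
river: ρ → (16,32,-37)
river: ρ → (-37,42,11)
river: ρ → (11,46,-29)
ρ-cycle length = 14 (tail of 1 descent step not counted)

14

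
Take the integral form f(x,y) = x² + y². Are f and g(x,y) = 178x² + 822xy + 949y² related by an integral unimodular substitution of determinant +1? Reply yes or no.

D₁ = -4, D₂ = -4
f: reduced (well bottom): (1,0,1) with a≤c, −a<b≤a
g: translate: b→110 (≡822 mod 356), so (178,822,949)→(178,110,17)
g: flip: (178,110,17)→(17,-110,178)
g: translate: b→-8 (≡-110 mod 34), so (17,-110,178)→(17,-8,1)
g: flip: (17,-8,1)→(1,8,17)
g: translate: b→0 (≡8 mod 2), so (1,8,17)→(1,0,1)
g: reduced (well bottom): (1,0,1) with a≤c, −a<b≤a
reduced forms (1, 0, 1) vs (1, 0, 1) ⇒ equivalent

yes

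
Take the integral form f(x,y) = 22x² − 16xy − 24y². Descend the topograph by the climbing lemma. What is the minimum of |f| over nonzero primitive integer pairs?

descent: ρ → (-24,16,22)  [lands on river]
river: ρ → (22,28,-18)
river: ρ → (-18,44,6)
river: ρ → (6,40,-32)
river: ρ → (-32,24,14)
river: ρ → (14,32,-24)
closes: descent 1, river 6
min |a| on river = 6

6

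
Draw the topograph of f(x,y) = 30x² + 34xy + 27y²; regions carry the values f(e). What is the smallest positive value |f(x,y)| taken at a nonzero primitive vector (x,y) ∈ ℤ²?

translate: b→-26 (≡34 mod 60), so (30,34,27)→(30,-26,23)
flip: (30,-26,23)→(23,26,30)
translate: b→-20 (≡26 mod 46), so (23,26,30)→(23,-20,27)
reduced (well bottom): (23,-20,27) with a≤c, −a<b≤a
well minimum = a = 23

23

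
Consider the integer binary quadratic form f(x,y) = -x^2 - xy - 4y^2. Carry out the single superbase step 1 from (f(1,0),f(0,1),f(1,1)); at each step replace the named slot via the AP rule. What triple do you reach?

start (-1,-4,-6) = (f(1,0),f(0,1),f(1,1))
replace slot 1: 2·((-4)+(-6)) − (-1) = -19 → (-19,-4,-6)

-19,-4,-6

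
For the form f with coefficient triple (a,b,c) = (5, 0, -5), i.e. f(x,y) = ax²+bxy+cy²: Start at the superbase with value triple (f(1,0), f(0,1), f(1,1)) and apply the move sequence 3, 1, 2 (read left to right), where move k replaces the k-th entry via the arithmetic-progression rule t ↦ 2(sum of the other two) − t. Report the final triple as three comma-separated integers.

start (5,-5,0) = (f(1,0),f(0,1),f(1,1))
replace slot 3: 2·(5+(-5)) − 0 = 0 → (5,-5,0)
replace slot 1: 2·((-5)+0) − 5 = -15 → (-15,-5,0)
replace slot 2: 2·((-15)+0) − (-5) = -25 → (-15,-25,0)

-15,-25,0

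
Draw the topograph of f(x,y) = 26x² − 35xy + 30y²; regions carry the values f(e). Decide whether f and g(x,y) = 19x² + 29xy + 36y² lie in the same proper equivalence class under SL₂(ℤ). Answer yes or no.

D₁ = -1895, D₂ = -1895
f: translate: b→17 (≡-35 mod 52), so (26,-35,30)→(26,17,21)
f: flip: (26,17,21)→(21,-17,26)
f: reduced (well bottom): (21,-17,26) with a≤c, −a<b≤a
g: translate: b→-9 (≡29 mod 38), so (19,29,36)→(19,-9,26)
g: reduced (well bottom): (19,-9,26) with a≤c, −a<b≤a
reduced forms (21, -17, 26) vs (19, -9, 26) ⇒ inequivalent

no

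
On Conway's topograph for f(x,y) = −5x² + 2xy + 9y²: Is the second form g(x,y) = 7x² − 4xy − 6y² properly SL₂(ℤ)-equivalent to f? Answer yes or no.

D₁ = 184, D₂ = 184
river cycle of f (length 12): (-5, 12, 2), (2, 12, -5), (-5, 8, 6), (6, 4, -7), (-7, 10, 3), (3, 8, -10), (-10, 12, 1), (1, 12, -10), (-10, 8, 3), (3, 10, -7), … (2 more)
river cycle of g (length 12): (-6, 4, 7), (7, 10, -3), (-3, 8, 10), (10, 12, -1), (-1, 12, 10), (10, 8, -3), (-3, 10, 7), (7, 4, -6), (-6, 8, 5), (5, 12, -2), … (2 more)
cycles differ ⇒ inequivalent

no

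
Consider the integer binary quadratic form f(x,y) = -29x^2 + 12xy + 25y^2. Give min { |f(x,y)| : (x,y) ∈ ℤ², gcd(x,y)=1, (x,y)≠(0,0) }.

river: ρ → (25,38,-16)
river: ρ → (-16,26,37)
river: ρ → (37,48,-5)
river: ρ → (-5,52,17)
river: ρ → (17,50,-8)
river: ρ → (-8,46,29)
river: ρ → (29,12,-25)
river: ρ → (-25,38,16)
river: ρ → (16,26,-37)
river: ρ → (-37,48,5)
river: ρ → (5,52,-17)
river: ρ → (-17,50,8)
river: ρ → (8,46,-29)
river: ρ → (-29,12,25)
closes: descent 0, river 14
min |a| on river = 5

5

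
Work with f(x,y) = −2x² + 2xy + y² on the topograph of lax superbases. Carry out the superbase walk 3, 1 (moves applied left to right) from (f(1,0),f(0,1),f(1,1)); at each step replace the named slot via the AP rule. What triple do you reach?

start (-2,1,1) = (f(1,0),f(0,1),f(1,1))
replace slot 3: 2·((-2)+1) − 1 = -3 → (-2,1,-3)
replace slot 1: 2·(1+(-3)) − (-2) = -2 → (-2,1,-3)

-2,1,-3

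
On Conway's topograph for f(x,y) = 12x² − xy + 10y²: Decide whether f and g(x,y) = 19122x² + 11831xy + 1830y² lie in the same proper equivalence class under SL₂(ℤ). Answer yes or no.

D₁ = -479, D₂ = -479
f: flip: (12,-1,10)→(10,1,12)
f: reduced (well bottom): (10,1,12) with a≤c, −a<b≤a
g: flip: (19122,11831,1830)→(1830,-11831,19122)
g: translate: b→-851 (≡-11831 mod 3660), so (1830,-11831,19122)→(1830,-851,99)
g: flip: (1830,-851,99)→(99,851,1830)
g: translate: b→59 (≡851 mod 198), so (99,851,1830)→(99,59,10)
g: flip: (99,59,10)→(10,-59,99)
g: translate: b→1 (≡-59 mod 20), so (10,-59,99)→(10,1,12)
g: reduced (well bottom): (10,1,12) with a≤c, −a<b≤a
reduced forms (10, 1, 12) vs (10, 1, 12) ⇒ equivalent

yes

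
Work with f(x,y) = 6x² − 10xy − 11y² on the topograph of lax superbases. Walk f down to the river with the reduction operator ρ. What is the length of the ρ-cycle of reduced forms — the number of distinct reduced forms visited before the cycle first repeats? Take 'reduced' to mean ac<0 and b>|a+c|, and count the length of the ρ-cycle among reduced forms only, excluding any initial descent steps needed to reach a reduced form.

D = 364, ⌊√D⌋ = 19
descent: ρ → (-11,10,6)  [lands on river]
river: ρ → (6,14,-7)
river: ρ → (-7,14,6)
river: ρ → (6,10,-11)
river: ρ → (-11,12,5)
river: ρ → (5,18,-2)
river: ρ → (-2,18,5)
river: ρ → (5,12,-11)
ρ-cycle length = 8 (tail of 1 descent step not counted)

8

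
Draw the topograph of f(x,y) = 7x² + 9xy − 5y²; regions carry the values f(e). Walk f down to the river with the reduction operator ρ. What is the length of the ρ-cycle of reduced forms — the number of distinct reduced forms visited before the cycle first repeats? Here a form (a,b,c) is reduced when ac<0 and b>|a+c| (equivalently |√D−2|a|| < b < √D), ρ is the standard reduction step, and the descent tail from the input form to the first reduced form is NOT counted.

D = 221, ⌊√D⌋ = 14
river: ρ → (-5,11,5)
river: ρ → (5,9,-7)
river: ρ → (-7,5,7)
river: ρ → (7,9,-5)
ρ-cycle length = 4 (tail of 0 descent steps not counted)

4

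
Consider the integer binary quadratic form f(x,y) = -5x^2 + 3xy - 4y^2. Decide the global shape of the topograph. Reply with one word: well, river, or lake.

D = b²−4ac = 3² − 4·(-5)·(-4) = -71
D < 0 ⇒ definite ⇒ every region one sign ⇒ single well

well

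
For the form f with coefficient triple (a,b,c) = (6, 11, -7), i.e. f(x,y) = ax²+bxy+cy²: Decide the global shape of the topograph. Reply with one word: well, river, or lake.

D = b²−4ac = 11² − 4·6·(-7) = 289
D = 17² is a perfect square ⇒ form factors over ℤ ⇒ lakes

lake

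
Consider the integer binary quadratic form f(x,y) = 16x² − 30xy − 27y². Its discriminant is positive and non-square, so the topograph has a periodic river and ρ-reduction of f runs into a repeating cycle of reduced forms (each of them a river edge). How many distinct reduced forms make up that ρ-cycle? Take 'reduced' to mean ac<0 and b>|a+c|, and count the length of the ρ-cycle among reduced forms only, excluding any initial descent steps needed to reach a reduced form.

D = 2628, ⌊√D⌋ = 51
descent: ρ → (-27,30,16)  [lands on river]
river: ρ → (16,34,-23)
river: ρ → (-23,12,27)
river: ρ → (27,42,-8)
river: ρ → (-8,38,37)
river: ρ → (37,36,-9)
river: ρ → (-9,36,37)
river: ρ → (37,38,-8)
river: ρ → (-8,42,27)
river: ρ → (27,12,-23)
river: ρ → (-23,34,16)
river: ρ → (16,30,-27)
river: ρ → (-27,24,19)
river: ρ → (19,14,-32)
river: ρ → (-32,50,1)
river: ρ → (1,50,-32)
river: ρ → (-32,14,19)
river: ρ → (19,24,-27)
ρ-cycle length = 18 (tail of 1 descent step not counted)

18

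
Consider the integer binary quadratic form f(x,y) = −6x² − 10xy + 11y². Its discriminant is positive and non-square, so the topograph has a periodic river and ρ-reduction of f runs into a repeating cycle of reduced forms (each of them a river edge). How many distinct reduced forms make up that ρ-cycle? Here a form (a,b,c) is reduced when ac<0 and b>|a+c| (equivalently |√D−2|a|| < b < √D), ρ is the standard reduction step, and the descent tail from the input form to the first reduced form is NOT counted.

D = 364, ⌊√D⌋ = 19
descent: ρ → (11,10,-6)  [lands on river]
river: ρ → (-6,14,7)
river: ρ → (7,14,-6)
river: ρ → (-6,10,11)
river: ρ → (11,12,-5)
river: ρ → (-5,18,2)
river: ρ → (2,18,-5)
river: ρ → (-5,12,11)
ρ-cycle length = 8 (tail of 1 descent step not counted)

8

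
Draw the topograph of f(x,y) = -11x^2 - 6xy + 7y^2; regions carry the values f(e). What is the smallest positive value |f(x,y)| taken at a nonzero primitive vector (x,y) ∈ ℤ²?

descent: ρ → (7,6,-11)  [lands on river]
river: ρ → (-11,16,2)
river: ρ → (2,16,-11)
river: ρ → (-11,6,7)
river: ρ → (7,8,-10)
river: ρ → (-10,12,5)
river: ρ → (5,18,-1)
river: ρ → (-1,18,5)
river: ρ → (5,12,-10)
river: ρ → (-10,8,7)
closes: descent 1, river 10
min |a| on river = 1

1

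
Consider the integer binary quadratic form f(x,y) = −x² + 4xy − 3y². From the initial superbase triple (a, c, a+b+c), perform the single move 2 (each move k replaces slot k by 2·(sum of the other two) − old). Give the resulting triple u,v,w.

start (-1,-3,0) = (f(1,0),f(0,1),f(1,1))
replace slot 2: 2·((-1)+0) − (-3) = 1 → (-1,1,0)

-1,1,0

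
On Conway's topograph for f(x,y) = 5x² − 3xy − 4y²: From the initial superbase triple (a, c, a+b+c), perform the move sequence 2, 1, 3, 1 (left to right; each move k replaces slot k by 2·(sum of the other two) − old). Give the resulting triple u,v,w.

start (5,-4,-2) = (f(1,0),f(0,1),f(1,1))
replace slot 2: 2·(5+(-2)) − (-4) = 10 → (5,10,-2)
replace slot 1: 2·(10+(-2)) − 5 = 11 → (11,10,-2)
replace slot 3: 2·(11+10) − (-2) = 44 → (11,10,44)
replace slot 1: 2·(10+44) − 11 = 97 → (97,10,44)

97,10,44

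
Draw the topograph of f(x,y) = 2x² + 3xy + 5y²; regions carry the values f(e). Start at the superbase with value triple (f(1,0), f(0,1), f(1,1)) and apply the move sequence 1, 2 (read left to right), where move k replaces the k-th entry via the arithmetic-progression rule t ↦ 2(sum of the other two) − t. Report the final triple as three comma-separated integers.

start (2,5,10) = (f(1,0),f(0,1),f(1,1))
replace slot 1: 2·(5+10) − 2 = 28 → (28,5,10)
replace slot 2: 2·(28+10) − 5 = 71 → (28,71,10)

28,71,10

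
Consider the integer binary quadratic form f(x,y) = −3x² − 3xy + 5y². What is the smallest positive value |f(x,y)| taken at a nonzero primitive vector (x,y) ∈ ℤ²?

descent: ρ → (5,3,-3)  [lands on river]
river: ρ → (-3,3,5)
river: ρ → (5,7,-1)
river: ρ → (-1,7,5)
closes: descent 1, river 4
min |a| on river = 1

1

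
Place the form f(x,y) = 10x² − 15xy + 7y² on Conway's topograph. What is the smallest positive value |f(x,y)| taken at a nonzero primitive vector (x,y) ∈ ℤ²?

translate: b→5 (≡-15 mod 20), so (10,-15,7)→(10,5,2)
flip: (10,5,2)→(2,-5,10)
translate: b→-1 (≡-5 mod 4), so (2,-5,10)→(2,-1,7)
reduced (well bottom): (2,-1,7) with a≤c, −a<b≤a
well minimum = a = 2

2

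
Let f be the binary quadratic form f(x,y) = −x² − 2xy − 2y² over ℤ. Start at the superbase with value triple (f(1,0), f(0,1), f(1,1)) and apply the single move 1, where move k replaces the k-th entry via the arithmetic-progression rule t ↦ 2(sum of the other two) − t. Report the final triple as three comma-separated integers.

start (-1,-2,-5) = (f(1,0),f(0,1),f(1,1))
replace slot 1: 2·((-2)+(-5)) − (-1) = -13 → (-13,-2,-5)

-13,-2,-5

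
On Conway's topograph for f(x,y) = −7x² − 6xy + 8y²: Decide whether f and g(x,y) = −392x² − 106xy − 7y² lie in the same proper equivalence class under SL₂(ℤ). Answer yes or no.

D₁ = 260, D₂ = 260
river cycle of f (length 10): (8, 6, -7), (-7, 8, 7), (7, 6, -8), (-8, 10, 5), (5, 10, -8), (-8, 6, 7), (7, 8, -7), (-7, 6, 8), (8, 10, -5), (-5, 10, 8)
river cycle of g (length 10): (-7, 8, 7), (7, 6, -8), (-8, 10, 5), (5, 10, -8), (-8, 6, 7), (7, 8, -7), (-7, 6, 8), (8, 10, -5), (-5, 10, 8), (8, 6, -7)
cycles coincide ⇒ equivalent

yes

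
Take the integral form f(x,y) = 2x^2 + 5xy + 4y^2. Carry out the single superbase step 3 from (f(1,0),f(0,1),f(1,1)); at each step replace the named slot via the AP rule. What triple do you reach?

start (2,4,11) = (f(1,0),f(0,1),f(1,1))
replace slot 3: 2·(2+4) − 11 = 1 → (2,4,1)

2,4,1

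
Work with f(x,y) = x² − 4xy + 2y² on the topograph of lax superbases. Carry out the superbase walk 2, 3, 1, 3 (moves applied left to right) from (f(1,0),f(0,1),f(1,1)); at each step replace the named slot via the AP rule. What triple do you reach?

start (1,2,-1) = (f(1,0),f(0,1),f(1,1))
replace slot 2: 2·(1+(-1)) − 2 = -2 → (1,-2,-1)
replace slot 3: 2·(1+(-2)) − (-1) = -1 → (1,-2,-1)
replace slot 1: 2·((-2)+(-1)) − 1 = -7 → (-7,-2,-1)
replace slot 3: 2·((-7)+(-2)) − (-1) = -17 → (-7,-2,-17)

-7,-2,-17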